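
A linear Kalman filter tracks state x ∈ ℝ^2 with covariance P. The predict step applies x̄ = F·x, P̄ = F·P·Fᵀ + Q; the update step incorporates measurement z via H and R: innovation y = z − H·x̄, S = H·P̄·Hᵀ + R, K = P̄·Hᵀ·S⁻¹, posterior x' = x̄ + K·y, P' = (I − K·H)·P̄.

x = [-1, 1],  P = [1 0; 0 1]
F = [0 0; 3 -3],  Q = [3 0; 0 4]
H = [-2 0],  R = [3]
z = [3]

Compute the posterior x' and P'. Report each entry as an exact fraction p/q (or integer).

x̄ = F·x = [0, -6]
P̄ = F·P·Fᵀ + Q = [3 0; 0 22]
y = z − H·x̄ = [3]
S = H·P̄·Hᵀ + R = [15]
K = P̄·Hᵀ·S⁻¹ = [-2/5; 0]
x' = x̄ + K·y = [-6/5, -6]
P' = (I − K·H)·P̄ = [3/5 0; 0 22]

x' = [-6/5, -6]
P' = [3/5 0; 0 22]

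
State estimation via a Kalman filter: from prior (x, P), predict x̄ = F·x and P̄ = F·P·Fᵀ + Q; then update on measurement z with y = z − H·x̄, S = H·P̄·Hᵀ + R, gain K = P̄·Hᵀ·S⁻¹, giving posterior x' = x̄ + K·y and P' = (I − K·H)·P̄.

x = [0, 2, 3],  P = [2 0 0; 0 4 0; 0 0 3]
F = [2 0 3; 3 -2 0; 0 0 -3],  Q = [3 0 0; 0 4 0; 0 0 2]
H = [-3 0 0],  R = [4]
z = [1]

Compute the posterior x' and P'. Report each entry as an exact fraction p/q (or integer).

x̄ = F·x = [9, -4, -9]
P̄ = F·P·Fᵀ + Q = [38 12 -27; 12 38 0; -27 0 29]
y = z − H·x̄ = [28]
S = H·P̄·Hᵀ + R = [346]
K = P̄·Hᵀ·S⁻¹ = [-57/173; -18/173; 81/346]
x' = x̄ + K·y = [-39/173, -1196/173, -423/173]
P' = (I − K·H)·P̄ = [76/173 24/173 -54/173; 24/173 5926/173 1458/173; -54/173 1458/173 3473/346]

x' = [-39/173, -1196/173, -423/173]
P' = [76/173 24/173 -54/173; 24/173 5926/173 1458/173; -54/173 1458/173 3473/346]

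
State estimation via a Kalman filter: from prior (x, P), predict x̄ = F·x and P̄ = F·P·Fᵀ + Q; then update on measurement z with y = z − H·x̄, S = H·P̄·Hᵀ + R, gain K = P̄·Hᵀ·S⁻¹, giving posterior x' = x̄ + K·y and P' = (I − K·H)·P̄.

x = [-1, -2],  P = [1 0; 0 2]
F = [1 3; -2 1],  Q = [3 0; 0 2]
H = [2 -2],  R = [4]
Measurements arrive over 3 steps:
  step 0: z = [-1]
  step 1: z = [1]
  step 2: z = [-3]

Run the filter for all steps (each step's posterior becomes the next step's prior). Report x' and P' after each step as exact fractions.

step 0: x' = [-44/23, -26/23], P' = [182/23 164/23; 164/23 168/23]
step 1: x' = [11411/8832, 1231/1472], P' = [16801/4416 2229/736; 2229/736 1195/368]
step 2: x' = [-588619/395553, -26416/395553], P' = [1490849/395553 1194044/395553; 1194044/395553 1288376/395553]

step 0: x̄ = F·x = [-7, 0]
step 0: P̄ = F·P·Fᵀ + Q = [22 4; 4 8]
step 0: y = z − H·x̄ = [13]
step 0: S = H·P̄·Hᵀ + R = [92]
step 0: K = P̄·Hᵀ·S⁻¹ = [9/23; -2/23]
step 0: x' = x̄ + K·y = [-44/23, -26/23]
step 0: P' = (I − K·H)·P̄ = [182/23 164/23; 164/23 168/23]
step 1: x̄ = F·x = [-122/23, 62/23]
step 1: P̄ = F·P·Fᵀ + Q = [2747/23 -680/23; -680/23 286/23]
step 1: y = z − H·x̄ = [17]
step 1: S = H·P̄·Hᵀ + R = [768]
step 1: K = P̄·Hᵀ·S⁻¹ = [149/384; -7/64]
step 1: x' = x̄ + K·y = [11411/8832, 1231/1472]
step 1: P' = (I − K·H)·P̄ = [16801/4416 2229/736; 2229/736 1195/368]
step 2: x̄ = F·x = [33569/8832, -3859/2208]
step 2: P̄ = F·P·Fᵀ + Q = [239353/4416 -14363/1104; -14363/1104 2305/276]
step 2: y = z − H·x̄ = [-20751/1472]
step 2: S = H·P̄·Hᵀ + R = [131851/368]
step 2: K = P̄·Hᵀ·S⁻¹ = [98935/263702; -15722/131851]
step 2: x' = x̄ + K·y = [-588619/395553, -26416/395553]
step 2: P' = (I − K·H)·P̄ = [1490849/395553 1194044/395553; 1194044/395553 1288376/395553]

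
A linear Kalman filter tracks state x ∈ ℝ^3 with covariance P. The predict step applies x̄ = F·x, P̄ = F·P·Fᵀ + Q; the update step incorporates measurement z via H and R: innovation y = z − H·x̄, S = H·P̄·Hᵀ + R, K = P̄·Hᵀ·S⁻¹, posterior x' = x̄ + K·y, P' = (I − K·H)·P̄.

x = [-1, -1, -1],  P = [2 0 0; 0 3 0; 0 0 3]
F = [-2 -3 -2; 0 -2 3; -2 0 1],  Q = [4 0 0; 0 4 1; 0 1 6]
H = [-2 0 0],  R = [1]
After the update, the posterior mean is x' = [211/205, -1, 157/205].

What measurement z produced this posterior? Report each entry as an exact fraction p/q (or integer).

x̄ = F·x = [7, -1, 1]
P̄ = F·P·Fᵀ + Q = [51 0 2; 0 43 10; 2 10 17]
S = H·P̄·Hᵀ + R = [205]
K = P̄·Hᵀ·S⁻¹ = [-102/205; 0; -4/205]
x' − x̄ = [-1224/205, 0, -48/205] = K·y
y = (KᵀK)⁻¹·Kᵀ·(x' − x̄) = [12]
z = y + H·x̄ = [12] + [-14] = [-2]

z = [-2]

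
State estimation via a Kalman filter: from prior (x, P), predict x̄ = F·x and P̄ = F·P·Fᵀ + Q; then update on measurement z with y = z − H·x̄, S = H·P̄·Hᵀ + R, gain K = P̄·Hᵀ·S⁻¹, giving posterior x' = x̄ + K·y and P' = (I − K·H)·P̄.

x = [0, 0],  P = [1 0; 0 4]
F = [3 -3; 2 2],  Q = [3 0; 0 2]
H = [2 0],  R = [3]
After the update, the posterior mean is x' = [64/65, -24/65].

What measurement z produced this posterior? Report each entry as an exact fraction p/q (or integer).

z = [2]

x̄ = F·x = [0, 0]
P̄ = F·P·Fᵀ + Q = [48 -18; -18 22]
S = H·P̄·Hᵀ + R = [195]
K = P̄·Hᵀ·S⁻¹ = [32/65; -12/65]
x' − x̄ = [64/65, -24/65] = K·y
y = (KᵀK)⁻¹·Kᵀ·(x' − x̄) = [2]
z = y + H·x̄ = [2] + [0] = [2]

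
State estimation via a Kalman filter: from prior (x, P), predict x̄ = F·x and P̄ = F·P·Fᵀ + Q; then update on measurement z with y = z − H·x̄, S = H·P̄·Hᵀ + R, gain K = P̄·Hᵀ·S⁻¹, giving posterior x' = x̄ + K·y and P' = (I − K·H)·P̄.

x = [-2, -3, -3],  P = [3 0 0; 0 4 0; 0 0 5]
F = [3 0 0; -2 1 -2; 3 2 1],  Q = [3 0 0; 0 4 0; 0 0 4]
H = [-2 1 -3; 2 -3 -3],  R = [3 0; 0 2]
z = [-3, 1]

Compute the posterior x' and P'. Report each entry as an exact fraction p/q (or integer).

x' = [198915/78794, 61275/39397, -8818/39397]
P' = [3489999/551558 1708674/275779 -556050/275779; 1708674/275779 1758264/275779 -584076/275779; -556050/275779 -584076/275779 232194/275779]

x̄ = F·x = [-6, 7, -15]
P̄ = F·P·Fᵀ + Q = [30 -18 27; -18 40 -20; 27 -20 52]
y = z − H·x̄ = [-67, -11]
S = H·P̄·Hᵀ + R = [1147 -36; -36 482]
K = P̄·Hᵀ·S⁻¹ = [-37725/275779 32127/551558; 31048/275779 -52608/275779; -56186/275779 -28227/275779]
x' = x̄ + K·y = [198915/78794, 61275/39397, -8818/39397]
P' = (I − K·H)·P̄ = [3489999/551558 1708674/275779 -556050/275779; 1708674/275779 1758264/275779 -584076/275779; -556050/275779 -584076/275779 232194/275779]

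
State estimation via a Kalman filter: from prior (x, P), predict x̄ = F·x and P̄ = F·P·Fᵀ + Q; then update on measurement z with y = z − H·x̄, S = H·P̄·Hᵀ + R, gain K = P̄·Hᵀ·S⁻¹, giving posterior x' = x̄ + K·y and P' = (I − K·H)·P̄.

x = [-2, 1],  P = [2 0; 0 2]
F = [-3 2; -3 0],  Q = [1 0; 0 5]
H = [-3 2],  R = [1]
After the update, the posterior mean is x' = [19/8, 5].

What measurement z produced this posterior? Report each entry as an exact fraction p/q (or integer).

x̄ = F·x = [8, 6]
P̄ = F·P·Fᵀ + Q = [27 18; 18 23]
S = H·P̄·Hᵀ + R = [120]
K = P̄·Hᵀ·S⁻¹ = [-3/8; -1/15]
x' − x̄ = [-45/8, -1] = K·y
y = (KᵀK)⁻¹·Kᵀ·(x' − x̄) = [15]
z = y + H·x̄ = [15] + [-12] = [3]

z = [3]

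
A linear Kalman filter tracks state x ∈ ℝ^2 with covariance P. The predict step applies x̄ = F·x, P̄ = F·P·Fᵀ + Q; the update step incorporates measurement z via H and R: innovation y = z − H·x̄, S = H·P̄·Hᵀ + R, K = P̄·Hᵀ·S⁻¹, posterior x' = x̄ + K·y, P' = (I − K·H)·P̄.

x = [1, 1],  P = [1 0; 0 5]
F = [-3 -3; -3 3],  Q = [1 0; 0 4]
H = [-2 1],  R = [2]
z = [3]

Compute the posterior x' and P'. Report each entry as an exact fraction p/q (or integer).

x̄ = F·x = [-6, 0]
P̄ = F·P·Fᵀ + Q = [55 -36; -36 58]
y = z − H·x̄ = [-9]
S = H·P̄·Hᵀ + R = [424]
K = P̄·Hᵀ·S⁻¹ = [-73/212; 65/212]
x' = x̄ + K·y = [-615/212, -585/212]
P' = (I − K·H)·P̄ = [501/106 929/106; 929/106 1923/106]

x' = [-615/212, -585/212]
P' = [501/106 929/106; 929/106 1923/106]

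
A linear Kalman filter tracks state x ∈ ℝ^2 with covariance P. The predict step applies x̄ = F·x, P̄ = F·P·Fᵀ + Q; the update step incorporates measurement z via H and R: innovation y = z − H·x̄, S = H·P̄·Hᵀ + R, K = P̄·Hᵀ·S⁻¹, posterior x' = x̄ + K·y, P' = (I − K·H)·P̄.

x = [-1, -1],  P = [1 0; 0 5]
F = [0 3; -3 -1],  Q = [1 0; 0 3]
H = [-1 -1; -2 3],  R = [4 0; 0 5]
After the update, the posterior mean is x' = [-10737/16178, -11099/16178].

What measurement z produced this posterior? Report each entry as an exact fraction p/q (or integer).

x̄ = F·x = [-3, 4]
P̄ = F·P·Fᵀ + Q = [46 -15; -15 17]
S = H·P̄·Hᵀ + R = [37 56; 56 522]
K = P̄·Hᵀ·S⁻¹ = [-4255/8089 -3333/16178; -2790/8089 3109/16178]
x' − x̄ = [37797/16178, -75811/16178] = K·y
y = (KᵀK)⁻¹·Kᵀ·(x' − x̄) = [3, -19]
z = y + H·x̄ = [3, -19] + [-1, 18] = [2, -1]

z = [2, -1]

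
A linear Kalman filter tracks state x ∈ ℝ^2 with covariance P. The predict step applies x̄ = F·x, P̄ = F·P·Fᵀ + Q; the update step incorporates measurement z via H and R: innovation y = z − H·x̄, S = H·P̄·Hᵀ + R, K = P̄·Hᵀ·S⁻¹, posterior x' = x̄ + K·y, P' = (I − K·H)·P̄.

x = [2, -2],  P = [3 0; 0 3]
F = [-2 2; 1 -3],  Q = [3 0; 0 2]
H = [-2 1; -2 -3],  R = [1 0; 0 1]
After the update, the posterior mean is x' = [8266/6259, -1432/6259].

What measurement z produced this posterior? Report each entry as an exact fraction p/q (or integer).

z = [-3, -2]

x̄ = F·x = [-8, 8]
P̄ = F·P·Fᵀ + Q = [27 -24; -24 32]
S = H·P̄·Hᵀ + R = [237 -84; -84 109]
K = P̄·Hᵀ·S⁻¹ = [-2330/6259 -762/6259; 4688/18777 -1552/6259]
x' − x̄ = [58338/6259, -51504/6259] = K·y
y = (KᵀK)⁻¹·Kᵀ·(x' − x̄) = [-27, 6]
z = y + H·x̄ = [-27, 6] + [24, -8] = [-3, -2]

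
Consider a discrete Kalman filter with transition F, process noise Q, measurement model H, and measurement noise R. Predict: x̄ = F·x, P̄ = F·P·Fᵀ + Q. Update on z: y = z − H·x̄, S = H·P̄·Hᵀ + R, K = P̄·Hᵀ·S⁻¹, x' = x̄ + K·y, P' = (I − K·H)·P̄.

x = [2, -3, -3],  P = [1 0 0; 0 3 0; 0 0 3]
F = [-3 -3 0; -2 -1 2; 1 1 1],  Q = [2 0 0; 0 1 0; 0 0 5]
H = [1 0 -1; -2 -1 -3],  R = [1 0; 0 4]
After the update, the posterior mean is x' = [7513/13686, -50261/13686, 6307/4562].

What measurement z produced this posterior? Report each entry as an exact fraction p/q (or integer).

z = [-1, -2]

x̄ = F·x = [3, -7, -4]
P̄ = F·P·Fᵀ + Q = [38 15 -12; 15 20 1; -12 1 12]
S = H·P̄·Hᵀ + R = [75 -42; -42 206]
K = P̄·Hᵀ·S⁻¹ = [3995/6843 -675/4562; 329/6843 -1129/4562; -915/2281 -661/4562]
x' − x̄ = [-33545/13686, 45541/13686, 24555/4562] = K·y
y = (KᵀK)⁻¹·Kᵀ·(x' − x̄) = [-8, -15]
z = y + H·x̄ = [-8, -15] + [7, 13] = [-1, -2]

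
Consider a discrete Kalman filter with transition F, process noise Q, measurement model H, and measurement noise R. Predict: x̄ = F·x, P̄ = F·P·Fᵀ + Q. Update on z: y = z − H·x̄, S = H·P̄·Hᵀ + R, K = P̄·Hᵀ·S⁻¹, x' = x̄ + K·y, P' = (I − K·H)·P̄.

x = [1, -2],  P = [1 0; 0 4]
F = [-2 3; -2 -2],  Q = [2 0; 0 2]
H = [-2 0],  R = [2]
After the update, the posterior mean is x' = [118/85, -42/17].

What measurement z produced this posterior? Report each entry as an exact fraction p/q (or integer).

z = [-3]

x̄ = F·x = [-8, 2]
P̄ = F·P·Fᵀ + Q = [42 -20; -20 22]
S = H·P̄·Hᵀ + R = [170]
K = P̄·Hᵀ·S⁻¹ = [-42/85; 4/17]
x' − x̄ = [798/85, -76/17] = K·y
y = (KᵀK)⁻¹·Kᵀ·(x' − x̄) = [-19]
z = y + H·x̄ = [-19] + [16] = [-3]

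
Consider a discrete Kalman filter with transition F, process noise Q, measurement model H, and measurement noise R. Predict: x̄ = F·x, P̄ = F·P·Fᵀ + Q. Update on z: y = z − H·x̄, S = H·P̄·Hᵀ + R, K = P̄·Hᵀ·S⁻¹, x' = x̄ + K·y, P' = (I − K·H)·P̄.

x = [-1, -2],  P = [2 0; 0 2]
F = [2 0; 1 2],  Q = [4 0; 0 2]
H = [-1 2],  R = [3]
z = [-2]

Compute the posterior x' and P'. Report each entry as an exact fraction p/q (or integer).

x' = [-118/47, -115/47]
P' = [548/47 268/47; 268/47 164/47]

x̄ = F·x = [-2, -5]
P̄ = F·P·Fᵀ + Q = [12 4; 4 12]
y = z − H·x̄ = [6]
S = H·P̄·Hᵀ + R = [47]
K = P̄·Hᵀ·S⁻¹ = [-4/47; 20/47]
x' = x̄ + K·y = [-118/47, -115/47]
P' = (I − K·H)·P̄ = [548/47 268/47; 268/47 164/47]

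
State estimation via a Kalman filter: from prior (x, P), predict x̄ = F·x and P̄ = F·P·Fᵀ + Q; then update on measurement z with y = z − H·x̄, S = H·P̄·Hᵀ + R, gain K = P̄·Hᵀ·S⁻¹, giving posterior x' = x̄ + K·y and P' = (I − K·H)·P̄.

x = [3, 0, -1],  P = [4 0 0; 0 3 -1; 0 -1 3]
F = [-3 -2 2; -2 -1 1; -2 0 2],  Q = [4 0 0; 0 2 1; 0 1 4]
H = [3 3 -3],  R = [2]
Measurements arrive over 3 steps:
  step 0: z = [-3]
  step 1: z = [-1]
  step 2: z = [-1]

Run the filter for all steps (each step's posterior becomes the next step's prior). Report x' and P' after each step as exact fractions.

step 0: x̄ = F·x = [-11, -7, -8]
step 0: P̄ = F·P·Fᵀ + Q = [72 40 40; 40 26 25; 40 25 32]
step 0: y = z − H·x̄ = [27]
step 0: S = H·P̄·Hᵀ + R = [722]
step 0: K = P̄·Hᵀ·S⁻¹ = [108/361; 123/722; 99/722]
step 0: x' = x̄ + K·y = [-1055/361, -1733/722, -3103/722]
step 0: P' = (I − K·H)·P̄ = [2664/361 1156/361 3748/361; 1156/361 3643/722 5873/722; 3748/361 5873/722 13303/722]
step 1: x̄ = F·x = [1795/361, 75/19, -993/361]
step 1: P̄ = F·P·Fᵀ + Q = [4716/361 160/19 -2012/361; 160/19 10 -91/19; -2012/361 -91/19 8722/361]
step 1: y = z − H·x̄ = [-13000/361]
step 1: S = H·P̄·Hᵀ + R = [276212/361]
step 1: K = P̄·Hᵀ·S⁻¹ = [7326/69053; 25137/276212; -37389/276212]
step 1: x' = x̄ + K·y = [79535/69053, 46275/69053, 146661/69053]
step 1: P' = (I − K·H)·P̄ = [307404/69053 71378/69053 373898/69053; 71378/69053 1011791/276212 1280545/276212; 373898/69053 1280545/276212 2801063/276212]
step 2: x̄ = F·x = [-37833/69053, -58684/69053, 134252/69053]
step 2: P̄ = F·P·Fᵀ + Q = [664372/69053 352666/69053 -88526/69053; 352666/69053 470583/69053 -41704/69053; -88526/69053 -41704/69053 1315707/69053]
step 2: y = z − H·x̄ = [623254/69053]
step 2: S = H·P̄·Hᵀ + R = [30886192/69053]
step 2: K = P̄·Hᵀ·S⁻¹ = [829173/7721548; 2594859/30886192; -4337811/30886192]
step 2: x' = x̄ + K·y = [1626693/3860774, -1413907/15443096, 10448315/15443096]
step 2: P' = (I − K·H)·P̄ = [8616095/1930387 8276837/7721548 42188435/7721548; 8276837/7721548 112974435/30886192 144351877/30886192; 42188435/7721548 144351877/30886192 315997491/30886192]

step 0: x' = [-1055/361, -1733/722, -3103/722], P' = [2664/361 1156/361 3748/361; 1156/361 3643/722 5873/722; 3748/361 5873/722 13303/722]
step 1: x' = [79535/69053, 46275/69053, 146661/69053], P' = [307404/69053 71378/69053 373898/69053; 71378/69053 1011791/276212 1280545/276212; 373898/69053 1280545/276212 2801063/276212]
step 2: x' = [1626693/3860774, -1413907/15443096, 10448315/15443096], P' = [8616095/1930387 8276837/7721548 42188435/7721548; 8276837/7721548 112974435/30886192 144351877/30886192; 42188435/7721548 144351877/30886192 315997491/30886192]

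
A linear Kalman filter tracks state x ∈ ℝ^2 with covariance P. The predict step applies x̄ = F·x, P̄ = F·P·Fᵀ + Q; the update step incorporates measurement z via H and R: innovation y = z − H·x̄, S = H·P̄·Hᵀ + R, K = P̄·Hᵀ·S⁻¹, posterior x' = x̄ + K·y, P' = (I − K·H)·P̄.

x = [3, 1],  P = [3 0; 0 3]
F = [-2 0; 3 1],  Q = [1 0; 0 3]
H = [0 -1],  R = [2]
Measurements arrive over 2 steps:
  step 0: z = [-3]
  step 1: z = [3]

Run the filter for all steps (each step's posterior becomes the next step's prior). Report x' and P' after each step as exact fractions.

step 0: x̄ = F·x = [-6, 10]
step 0: P̄ = F·P·Fᵀ + Q = [13 -18; -18 33]
step 0: y = z − H·x̄ = [7]
step 0: S = H·P̄·Hᵀ + R = [35]
step 0: K = P̄·Hᵀ·S⁻¹ = [18/35; -33/35]
step 0: x' = x̄ + K·y = [-12/5, 17/5]
step 0: P' = (I − K·H)·P̄ = [131/35 -36/35; -36/35 66/35]
step 1: x̄ = F·x = [24/5, -19/5]
step 1: P̄ = F·P·Fᵀ + Q = [559/35 -102/5; -102/5 162/5]
step 1: y = z − H·x̄ = [-4/5]
step 1: S = H·P̄·Hᵀ + R = [172/5]
step 1: K = P̄·Hᵀ·S⁻¹ = [51/86; -81/86]
step 1: x' = x̄ + K·y = [186/43, -131/43]
step 1: P' = (I − K·H)·P̄ = [1166/301 -51/43; -51/43 81/43]

step 0: x' = [-12/5, 17/5], P' = [131/35 -36/35; -36/35 66/35]
step 1: x' = [186/43, -131/43], P' = [1166/301 -51/43; -51/43 81/43]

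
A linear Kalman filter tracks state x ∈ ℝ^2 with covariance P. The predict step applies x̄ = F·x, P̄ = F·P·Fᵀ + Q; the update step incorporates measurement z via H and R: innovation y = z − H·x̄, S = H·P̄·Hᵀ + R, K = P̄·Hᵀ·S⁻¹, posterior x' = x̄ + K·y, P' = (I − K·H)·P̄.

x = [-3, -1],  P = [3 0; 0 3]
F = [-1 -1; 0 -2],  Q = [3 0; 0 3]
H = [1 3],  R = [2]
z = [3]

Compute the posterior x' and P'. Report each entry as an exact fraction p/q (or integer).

x̄ = F·x = [4, 2]
P̄ = F·P·Fᵀ + Q = [9 6; 6 15]
y = z − H·x̄ = [-7]
S = H·P̄·Hᵀ + R = [182]
K = P̄·Hᵀ·S⁻¹ = [27/182; 51/182]
x' = x̄ + K·y = [77/26, 1/26]
P' = (I − K·H)·P̄ = [909/182 -285/182; -285/182 129/182]

x' = [77/26, 1/26]
P' = [909/182 -285/182; -285/182 129/182]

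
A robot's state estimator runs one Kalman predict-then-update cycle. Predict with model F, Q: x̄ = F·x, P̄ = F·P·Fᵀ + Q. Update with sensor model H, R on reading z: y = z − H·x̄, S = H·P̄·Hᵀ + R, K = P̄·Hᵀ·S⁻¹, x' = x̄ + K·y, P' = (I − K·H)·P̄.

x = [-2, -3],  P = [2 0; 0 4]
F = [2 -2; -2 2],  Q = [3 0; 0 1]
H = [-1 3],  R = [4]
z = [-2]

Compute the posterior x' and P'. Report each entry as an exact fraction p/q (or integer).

x' = [103/200, -103/200]
P' = [999/400 201/400; 201/400 199/400]

x̄ = F·x = [2, -2]
P̄ = F·P·Fᵀ + Q = [27 -24; -24 25]
y = z − H·x̄ = [6]
S = H·P̄·Hᵀ + R = [400]
K = P̄·Hᵀ·S⁻¹ = [-99/400; 99/400]
x' = x̄ + K·y = [103/200, -103/200]
P' = (I − K·H)·P̄ = [999/400 201/400; 201/400 199/400]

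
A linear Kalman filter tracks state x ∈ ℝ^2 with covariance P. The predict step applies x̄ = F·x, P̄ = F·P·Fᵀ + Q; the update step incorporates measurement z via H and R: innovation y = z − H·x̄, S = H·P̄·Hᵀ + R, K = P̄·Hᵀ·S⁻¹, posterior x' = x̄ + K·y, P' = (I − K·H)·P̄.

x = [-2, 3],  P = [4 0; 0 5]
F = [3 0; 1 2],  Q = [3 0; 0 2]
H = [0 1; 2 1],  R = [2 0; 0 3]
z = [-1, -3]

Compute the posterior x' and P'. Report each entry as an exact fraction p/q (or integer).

x' = [-753/503, -597/2012]
P' = [573/503 -426/503; -426/503 1779/1006]

x̄ = F·x = [-6, 4]
P̄ = F·P·Fᵀ + Q = [39 12; 12 26]
y = z − H·x̄ = [-5, 5]
S = H·P̄·Hᵀ + R = [28 50; 50 233]
K = P̄·Hᵀ·S⁻¹ = [-213/503 240/503; 1779/2012 25/1006]
x' = x̄ + K·y = [-753/503, -597/2012]
P' = (I − K·H)·P̄ = [573/503 -426/503; -426/503 1779/1006]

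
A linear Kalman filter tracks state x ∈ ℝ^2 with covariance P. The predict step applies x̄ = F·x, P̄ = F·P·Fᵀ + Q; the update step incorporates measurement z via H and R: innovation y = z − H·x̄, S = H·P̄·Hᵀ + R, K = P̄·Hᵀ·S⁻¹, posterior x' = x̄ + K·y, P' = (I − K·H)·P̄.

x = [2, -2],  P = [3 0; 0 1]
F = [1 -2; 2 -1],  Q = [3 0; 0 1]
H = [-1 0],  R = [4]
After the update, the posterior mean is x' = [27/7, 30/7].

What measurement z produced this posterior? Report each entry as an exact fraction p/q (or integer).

z = [-3]

x̄ = F·x = [6, 6]
P̄ = F·P·Fᵀ + Q = [10 8; 8 14]
S = H·P̄·Hᵀ + R = [14]
K = P̄·Hᵀ·S⁻¹ = [-5/7; -4/7]
x' − x̄ = [-15/7, -12/7] = K·y
y = (KᵀK)⁻¹·Kᵀ·(x' − x̄) = [3]
z = y + H·x̄ = [3] + [-6] = [-3]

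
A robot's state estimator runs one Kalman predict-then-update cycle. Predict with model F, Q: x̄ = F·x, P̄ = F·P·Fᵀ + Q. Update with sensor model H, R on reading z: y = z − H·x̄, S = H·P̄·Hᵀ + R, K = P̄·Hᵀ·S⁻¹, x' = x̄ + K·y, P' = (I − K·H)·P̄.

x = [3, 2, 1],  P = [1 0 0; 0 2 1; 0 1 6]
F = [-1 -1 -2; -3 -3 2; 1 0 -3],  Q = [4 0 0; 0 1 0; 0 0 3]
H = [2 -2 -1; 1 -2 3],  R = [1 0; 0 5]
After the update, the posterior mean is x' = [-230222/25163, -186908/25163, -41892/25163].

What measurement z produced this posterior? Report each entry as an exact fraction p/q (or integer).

z = [-2, 1]

x̄ = F·x = [-7, -13, 0]
P̄ = F·P·Fᵀ + Q = [35 -11 38; -11 40 -30; 38 -30 58]
S = H·P̄·Hᵀ + R = [175 432; 432 1354]
K = P̄·Hᵀ·S⁻¹ = [-378/25163 6597/50326; -9648/25163 -571/50326; -5946/25163 6952/25163]
x' − x̄ = [-54081/25163, 140211/25163, -41892/25163] = K·y
y = (KᵀK)⁻¹·Kᵀ·(x' − x̄) = [-14, -18]
z = y + H·x̄ = [-14, -18] + [12, 19] = [-2, 1]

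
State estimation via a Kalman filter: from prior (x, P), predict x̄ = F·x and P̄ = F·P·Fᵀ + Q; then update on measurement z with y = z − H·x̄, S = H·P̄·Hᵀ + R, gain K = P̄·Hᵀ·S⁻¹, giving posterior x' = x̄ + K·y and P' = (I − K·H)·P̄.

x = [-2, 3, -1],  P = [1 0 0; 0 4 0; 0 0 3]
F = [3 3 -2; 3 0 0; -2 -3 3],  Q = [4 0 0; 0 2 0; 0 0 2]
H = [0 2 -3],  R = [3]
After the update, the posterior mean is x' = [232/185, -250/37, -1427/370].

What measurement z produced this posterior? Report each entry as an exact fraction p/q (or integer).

z = [-2]

x̄ = F·x = [5, -6, -8]
P̄ = F·P·Fᵀ + Q = [61 9 -60; 9 11 -6; -60 -6 69]
S = H·P̄·Hᵀ + R = [740]
K = P̄·Hᵀ·S⁻¹ = [99/370; 2/37; -219/740]
x' − x̄ = [-693/185, -28/37, 1533/370] = K·y
y = (KᵀK)⁻¹·Kᵀ·(x' − x̄) = [-14]
z = y + H·x̄ = [-14] + [12] = [-2]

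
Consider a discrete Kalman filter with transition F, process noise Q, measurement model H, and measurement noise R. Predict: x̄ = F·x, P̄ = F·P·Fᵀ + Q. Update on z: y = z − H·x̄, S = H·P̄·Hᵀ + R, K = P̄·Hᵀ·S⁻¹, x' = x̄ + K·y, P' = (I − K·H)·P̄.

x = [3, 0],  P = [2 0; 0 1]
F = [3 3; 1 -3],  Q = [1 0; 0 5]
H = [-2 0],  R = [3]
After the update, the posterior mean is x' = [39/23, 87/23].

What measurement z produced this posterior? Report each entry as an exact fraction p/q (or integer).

x̄ = F·x = [9, 3]
P̄ = F·P·Fᵀ + Q = [28 -3; -3 16]
S = H·P̄·Hᵀ + R = [115]
K = P̄·Hᵀ·S⁻¹ = [-56/115; 6/115]
x' − x̄ = [-168/23, 18/23] = K·y
y = (KᵀK)⁻¹·Kᵀ·(x' − x̄) = [15]
z = y + H·x̄ = [15] + [-18] = [-3]

z = [-3]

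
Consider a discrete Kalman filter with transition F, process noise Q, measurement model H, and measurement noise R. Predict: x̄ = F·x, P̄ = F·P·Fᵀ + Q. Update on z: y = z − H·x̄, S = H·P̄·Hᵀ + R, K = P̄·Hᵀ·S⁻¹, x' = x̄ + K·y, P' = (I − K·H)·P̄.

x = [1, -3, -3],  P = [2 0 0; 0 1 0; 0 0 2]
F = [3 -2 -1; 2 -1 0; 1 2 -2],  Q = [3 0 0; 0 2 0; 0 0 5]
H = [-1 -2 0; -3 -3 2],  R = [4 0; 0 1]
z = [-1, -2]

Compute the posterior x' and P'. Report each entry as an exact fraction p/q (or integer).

x' = [7997/2829, -2492/2829, 5323/2829]
P' = [10309/2829 -6767/5658 10310/2829; -6767/5658 12241/11316 -509/2829; 10310/2829 -509/2829 15247/2829]

x̄ = F·x = [12, 5, 1]
P̄ = F·P·Fᵀ + Q = [27 14 6; 14 11 2; 6 2 19]
y = z − H·x̄ = [21, 47]
S = H·P̄·Hᵀ + R = [131 253; 253 575]
K = P̄·Hᵀ·S⁻¹ = [-77/246 -313/5658; -119/492 -193/11316; -101/123 1091/2829]
x' = x̄ + K·y = [7997/2829, -2492/2829, 5323/2829]
P' = (I − K·H)·P̄ = [10309/2829 -6767/5658 10310/2829; -6767/5658 12241/11316 -509/2829; 10310/2829 -509/2829 15247/2829]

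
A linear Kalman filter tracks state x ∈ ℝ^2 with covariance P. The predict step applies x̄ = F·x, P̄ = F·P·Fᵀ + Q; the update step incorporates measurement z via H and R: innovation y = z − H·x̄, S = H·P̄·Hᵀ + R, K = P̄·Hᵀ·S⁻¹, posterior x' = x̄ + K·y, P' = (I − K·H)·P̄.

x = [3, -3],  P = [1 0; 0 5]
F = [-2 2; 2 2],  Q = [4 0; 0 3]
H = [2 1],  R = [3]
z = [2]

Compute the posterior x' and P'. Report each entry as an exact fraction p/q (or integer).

x' = [-300/103, 767/103]
P' = [292/103 -476/103; -476/103 2081/206]

x̄ = F·x = [-12, 0]
P̄ = F·P·Fᵀ + Q = [28 16; 16 27]
y = z − H·x̄ = [26]
S = H·P̄·Hᵀ + R = [206]
K = P̄·Hᵀ·S⁻¹ = [36/103; 59/206]
x' = x̄ + K·y = [-300/103, 767/103]
P' = (I − K·H)·P̄ = [292/103 -476/103; -476/103 2081/206]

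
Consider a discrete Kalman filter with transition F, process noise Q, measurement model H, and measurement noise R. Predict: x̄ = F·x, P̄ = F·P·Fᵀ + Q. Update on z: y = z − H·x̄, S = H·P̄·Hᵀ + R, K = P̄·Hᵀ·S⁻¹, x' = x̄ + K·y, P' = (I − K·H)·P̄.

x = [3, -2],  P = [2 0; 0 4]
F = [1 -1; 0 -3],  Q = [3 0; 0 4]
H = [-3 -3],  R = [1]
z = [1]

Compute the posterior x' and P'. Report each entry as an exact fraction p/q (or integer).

x̄ = F·x = [5, 6]
P̄ = F·P·Fᵀ + Q = [9 12; 12 40]
y = z − H·x̄ = [34]
S = H·P̄·Hᵀ + R = [658]
K = P̄·Hᵀ·S⁻¹ = [-9/94; -78/329]
x' = x̄ + K·y = [82/47, -678/329]
P' = (I − K·H)·P̄ = [279/94 -138/47; -138/47 992/329]

x' = [82/47, -678/329]
P' = [279/94 -138/47; -138/47 992/329]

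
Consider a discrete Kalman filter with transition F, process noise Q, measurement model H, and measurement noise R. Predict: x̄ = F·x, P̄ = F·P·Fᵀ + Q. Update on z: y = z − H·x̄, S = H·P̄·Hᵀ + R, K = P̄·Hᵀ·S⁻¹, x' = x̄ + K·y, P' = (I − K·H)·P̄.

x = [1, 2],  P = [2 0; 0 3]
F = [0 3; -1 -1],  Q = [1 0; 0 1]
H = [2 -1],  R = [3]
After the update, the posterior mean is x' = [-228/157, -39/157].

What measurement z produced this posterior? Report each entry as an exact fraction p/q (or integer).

x̄ = F·x = [6, -3]
P̄ = F·P·Fᵀ + Q = [28 -9; -9 6]
S = H·P̄·Hᵀ + R = [157]
K = P̄·Hᵀ·S⁻¹ = [65/157; -24/157]
x' − x̄ = [-1170/157, 432/157] = K·y
y = (KᵀK)⁻¹·Kᵀ·(x' − x̄) = [-18]
z = y + H·x̄ = [-18] + [15] = [-3]

z = [-3]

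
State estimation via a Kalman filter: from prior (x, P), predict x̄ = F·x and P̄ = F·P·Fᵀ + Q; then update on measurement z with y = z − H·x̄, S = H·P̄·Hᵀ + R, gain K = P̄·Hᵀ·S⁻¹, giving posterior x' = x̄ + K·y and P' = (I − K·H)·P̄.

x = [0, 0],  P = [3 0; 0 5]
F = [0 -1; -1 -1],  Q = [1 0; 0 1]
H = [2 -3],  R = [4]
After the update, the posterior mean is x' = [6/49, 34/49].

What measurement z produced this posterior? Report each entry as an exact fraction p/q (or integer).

z = [-2]

x̄ = F·x = [0, 0]
P̄ = F·P·Fᵀ + Q = [6 5; 5 9]
S = H·P̄·Hᵀ + R = [49]
K = P̄·Hᵀ·S⁻¹ = [-3/49; -17/49]
x' − x̄ = [6/49, 34/49] = K·y
y = (KᵀK)⁻¹·Kᵀ·(x' − x̄) = [-2]
z = y + H·x̄ = [-2] + [0] = [-2]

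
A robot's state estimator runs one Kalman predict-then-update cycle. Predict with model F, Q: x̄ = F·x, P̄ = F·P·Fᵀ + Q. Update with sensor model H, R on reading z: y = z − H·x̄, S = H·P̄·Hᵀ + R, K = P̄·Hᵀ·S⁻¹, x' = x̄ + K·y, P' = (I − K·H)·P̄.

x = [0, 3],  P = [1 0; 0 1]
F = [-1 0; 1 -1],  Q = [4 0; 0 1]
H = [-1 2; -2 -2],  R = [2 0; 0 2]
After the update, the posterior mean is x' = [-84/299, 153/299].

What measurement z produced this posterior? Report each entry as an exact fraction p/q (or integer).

z = [2, -1]

x̄ = F·x = [0, -3]
P̄ = F·P·Fᵀ + Q = [5 -1; -1 3]
S = H·P̄·Hᵀ + R = [23 0; 0 26]
K = P̄·Hᵀ·S⁻¹ = [-7/23 -4/13; 7/23 -2/13]
x' − x̄ = [-84/299, 1050/299] = K·y
y = (KᵀK)⁻¹·Kᵀ·(x' − x̄) = [8, -7]
z = y + H·x̄ = [8, -7] + [-6, 6] = [2, -1]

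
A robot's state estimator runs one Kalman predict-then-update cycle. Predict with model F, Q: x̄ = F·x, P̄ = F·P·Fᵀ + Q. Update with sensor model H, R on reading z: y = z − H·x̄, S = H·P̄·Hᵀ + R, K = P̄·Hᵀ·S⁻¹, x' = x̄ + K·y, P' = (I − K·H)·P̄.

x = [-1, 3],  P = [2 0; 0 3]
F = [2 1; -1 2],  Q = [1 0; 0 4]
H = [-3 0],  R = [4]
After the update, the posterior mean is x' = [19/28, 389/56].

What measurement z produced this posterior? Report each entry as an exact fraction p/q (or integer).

z = [-2]

x̄ = F·x = [1, 7]
P̄ = F·P·Fᵀ + Q = [12 2; 2 18]
S = H·P̄·Hᵀ + R = [112]
K = P̄·Hᵀ·S⁻¹ = [-9/28; -3/56]
x' − x̄ = [-9/28, -3/56] = K·y
y = (KᵀK)⁻¹·Kᵀ·(x' − x̄) = [1]
z = y + H·x̄ = [1] + [-3] = [-2]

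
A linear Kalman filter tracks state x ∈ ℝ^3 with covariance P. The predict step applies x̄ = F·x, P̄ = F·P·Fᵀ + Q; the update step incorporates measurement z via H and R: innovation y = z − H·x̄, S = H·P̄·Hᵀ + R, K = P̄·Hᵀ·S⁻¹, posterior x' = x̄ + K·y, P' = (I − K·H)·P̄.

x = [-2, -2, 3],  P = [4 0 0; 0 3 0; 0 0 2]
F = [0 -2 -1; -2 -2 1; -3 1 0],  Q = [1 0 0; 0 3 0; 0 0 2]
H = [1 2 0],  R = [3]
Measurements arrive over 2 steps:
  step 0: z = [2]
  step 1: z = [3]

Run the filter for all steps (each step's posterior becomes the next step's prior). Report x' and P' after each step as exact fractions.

step 0: x̄ = F·x = [1, 11, 4]
step 0: P̄ = F·P·Fᵀ + Q = [15 10 -6; 10 33 18; -6 18 41]
step 0: y = z − H·x̄ = [-21]
step 0: S = H·P̄·Hᵀ + R = [190]
step 0: K = P̄·Hᵀ·S⁻¹ = [7/38; 2/5; 3/19]
step 0: x' = x̄ + K·y = [-109/38, 13/5, 13/19]
step 0: P' = (I − K·H)·P̄ = [325/38 -4 -219/19; -4 13/5 6; -219/19 6 689/19]
step 1: x̄ = F·x = [-559/95, 116/95, 2129/190]
step 1: P̄ = F·P·Fᵀ + Q = [6808/95 -6167/95 -6629/95; -6167/95 7028/95 6716/95; -6629/95 6716/95 20059/190]
step 1: y = z − H·x̄ = [612/95]
step 1: S = H·P̄·Hᵀ + R = [10537/95]
step 1: K = P̄·Hᵀ·S⁻¹ = [-5526/10537; 7889/10537; 6803/10537]
step 1: x' = x̄ + K·y = [-97601/10537, 63688/10537, 323791/21074]
step 1: P' = (I − K·H)·P̄ = [433676/10537 -225127/10537 -339541/10537; -225127/10537 124397/10537 179975/10537; -339541/10537 179975/10537 1250527/21074]

step 0: x' = [-109/38, 13/5, 13/19], P' = [325/38 -4 -219/19; -4 13/5 6; -219/19 6 689/19]
step 1: x' = [-97601/10537, 63688/10537, 323791/21074], P' = [433676/10537 -225127/10537 -339541/10537; -225127/10537 124397/10537 179975/10537; -339541/10537 179975/10537 1250527/21074]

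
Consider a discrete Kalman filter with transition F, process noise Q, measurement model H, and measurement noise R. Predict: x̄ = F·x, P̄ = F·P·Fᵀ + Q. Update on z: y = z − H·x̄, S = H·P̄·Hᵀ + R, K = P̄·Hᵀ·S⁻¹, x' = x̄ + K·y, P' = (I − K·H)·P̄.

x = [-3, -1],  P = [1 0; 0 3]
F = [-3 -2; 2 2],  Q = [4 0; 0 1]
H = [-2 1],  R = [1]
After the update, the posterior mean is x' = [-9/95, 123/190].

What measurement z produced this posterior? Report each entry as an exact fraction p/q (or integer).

x̄ = F·x = [11, -8]
P̄ = F·P·Fᵀ + Q = [25 -18; -18 17]
S = H·P̄·Hᵀ + R = [190]
K = P̄·Hᵀ·S⁻¹ = [-34/95; 53/190]
x' − x̄ = [-1054/95, 1643/190] = K·y
y = (KᵀK)⁻¹·Kᵀ·(x' − x̄) = [31]
z = y + H·x̄ = [31] + [-30] = [1]

z = [1]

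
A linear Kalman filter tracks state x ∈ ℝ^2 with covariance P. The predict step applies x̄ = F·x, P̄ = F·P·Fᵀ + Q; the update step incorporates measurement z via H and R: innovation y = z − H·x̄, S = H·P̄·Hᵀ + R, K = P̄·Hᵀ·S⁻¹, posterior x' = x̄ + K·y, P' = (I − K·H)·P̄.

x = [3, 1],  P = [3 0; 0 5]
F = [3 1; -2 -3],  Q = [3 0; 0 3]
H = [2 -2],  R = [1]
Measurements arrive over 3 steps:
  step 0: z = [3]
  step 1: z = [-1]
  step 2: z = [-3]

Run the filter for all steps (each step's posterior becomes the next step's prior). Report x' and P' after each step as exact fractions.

step 0: x̄ = F·x = [10, -9]
step 0: P̄ = F·P·Fᵀ + Q = [35 -33; -33 60]
step 0: y = z − H·x̄ = [-35]
step 0: S = H·P̄·Hᵀ + R = [645]
step 0: K = P̄·Hᵀ·S⁻¹ = [136/645; -62/215]
step 0: x' = x̄ + K·y = [338/129, 47/43]
step 0: P' = (I − K·H)·P̄ = [4079/645 1337/215; 1337/215 1368/215]
step 1: x̄ = F·x = [385/43, -1099/129]
step 1: P̄ = F·P·Fᵀ + Q = [22272/215 -26969/215; -26969/215 103319/645]
step 1: y = z − H·x̄ = [-4637/129]
step 1: S = H·P̄·Hᵀ + R = [1328441/645]
step 1: K = P̄·Hᵀ·S⁻¹ = [7206/32401; -368452/1328441]
step 1: x' = x̄ + K·y = [31077/32401, 1926785/1328441]
step 1: P' = (I − K·H)·P̄ = [55692/32401 52089/32401; 52089/32401 2319875/1328441]
step 2: x̄ = F·x = [5749256/1328441, -8328669/1328441]
step 2: P̄ = F·P·Fᵀ + Q = [39669440/1328441 -44151996/1328441; -44151996/1328441 59625474/1328441]
step 2: y = z − H·x̄ = [-32141173/1328441]
step 2: S = H·P̄·Hᵀ + R = [751724065/1328441]
step 2: K = P̄·Hᵀ·S⁻¹ = [167642872/751724065; -41510988/150344813]
step 2: x' = x̄ + K·y = [-802733776/751724065, 61756347/150344813]
step 2: P' = (I − K·H)·P̄ = [1291995776/751724065 241634868/150344813; 241634868/150344813 262390362/150344813]

step 0: x' = [338/129, 47/43], P' = [4079/645 1337/215; 1337/215 1368/215]
step 1: x' = [31077/32401, 1926785/1328441], P' = [55692/32401 52089/32401; 52089/32401 2319875/1328441]
step 2: x' = [-802733776/751724065, 61756347/150344813], P' = [1291995776/751724065 241634868/150344813; 241634868/150344813 262390362/150344813]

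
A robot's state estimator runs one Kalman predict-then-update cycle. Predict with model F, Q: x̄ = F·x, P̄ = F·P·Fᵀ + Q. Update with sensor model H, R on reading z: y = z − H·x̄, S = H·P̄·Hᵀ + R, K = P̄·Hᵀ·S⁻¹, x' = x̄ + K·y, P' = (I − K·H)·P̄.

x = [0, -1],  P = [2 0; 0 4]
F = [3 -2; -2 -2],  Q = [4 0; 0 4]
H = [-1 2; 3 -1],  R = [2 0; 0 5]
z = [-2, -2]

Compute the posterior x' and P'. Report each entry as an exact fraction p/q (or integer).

x̄ = F·x = [2, 2]
P̄ = F·P·Fᵀ + Q = [38 4; 4 28]
y = z − H·x̄ = [-4, -6]
S = H·P̄·Hᵀ + R = [136 -142; -142 351]
K = P̄·Hᵀ·S⁻¹ = [2545/13786 2675/6893; 3995/6893 1302/6893]
x' = x̄ + K·y = [-7354/6893, -10006/6893]
P' = (I − K·H)·P̄ = [5859/6893 4202/6893; 4202/6893 6096/6893]

x' = [-7354/6893, -10006/6893]
P' = [5859/6893 4202/6893; 4202/6893 6096/6893]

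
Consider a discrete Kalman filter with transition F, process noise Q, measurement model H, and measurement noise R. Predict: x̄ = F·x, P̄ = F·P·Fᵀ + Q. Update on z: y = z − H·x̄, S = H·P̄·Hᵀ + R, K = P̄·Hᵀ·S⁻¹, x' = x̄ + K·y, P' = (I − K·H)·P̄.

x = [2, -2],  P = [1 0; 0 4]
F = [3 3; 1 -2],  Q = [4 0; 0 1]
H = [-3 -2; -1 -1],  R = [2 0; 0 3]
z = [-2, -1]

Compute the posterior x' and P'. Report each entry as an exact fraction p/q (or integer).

x' = [-343/128, 1263/256]
P' = [1617/320 -4473/640; -4473/640 12897/1280]

x̄ = F·x = [0, 6]
P̄ = F·P·Fᵀ + Q = [49 -21; -21 18]
y = z − H·x̄ = [10, 5]
S = H·P̄·Hᵀ + R = [263 78; 78 28]
K = P̄·Hᵀ·S⁻¹ = [-189/320 413/640; 261/640 -1317/1280]
x' = x̄ + K·y = [-343/128, 1263/256]
P' = (I − K·H)·P̄ = [1617/320 -4473/640; -4473/640 12897/1280]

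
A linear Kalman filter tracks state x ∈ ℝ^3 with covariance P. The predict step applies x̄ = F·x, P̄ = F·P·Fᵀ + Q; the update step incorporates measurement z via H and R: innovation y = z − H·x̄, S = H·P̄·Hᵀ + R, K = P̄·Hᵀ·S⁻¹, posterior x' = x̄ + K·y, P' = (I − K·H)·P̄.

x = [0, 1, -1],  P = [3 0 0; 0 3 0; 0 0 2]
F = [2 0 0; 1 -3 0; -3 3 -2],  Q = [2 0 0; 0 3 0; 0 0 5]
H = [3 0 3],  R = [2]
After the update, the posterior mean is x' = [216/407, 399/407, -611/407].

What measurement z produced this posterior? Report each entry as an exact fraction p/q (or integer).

z = [-3]

x̄ = F·x = [0, -3, 5]
P̄ = F·P·Fᵀ + Q = [14 6 -18; 6 33 -36; -18 -36 67]
S = H·P̄·Hᵀ + R = [407]
K = P̄·Hᵀ·S⁻¹ = [-12/407; -90/407; 147/407]
x' − x̄ = [216/407, 1620/407, -2646/407] = K·y
y = (KᵀK)⁻¹·Kᵀ·(x' − x̄) = [-18]
z = y + H·x̄ = [-18] + [15] = [-3]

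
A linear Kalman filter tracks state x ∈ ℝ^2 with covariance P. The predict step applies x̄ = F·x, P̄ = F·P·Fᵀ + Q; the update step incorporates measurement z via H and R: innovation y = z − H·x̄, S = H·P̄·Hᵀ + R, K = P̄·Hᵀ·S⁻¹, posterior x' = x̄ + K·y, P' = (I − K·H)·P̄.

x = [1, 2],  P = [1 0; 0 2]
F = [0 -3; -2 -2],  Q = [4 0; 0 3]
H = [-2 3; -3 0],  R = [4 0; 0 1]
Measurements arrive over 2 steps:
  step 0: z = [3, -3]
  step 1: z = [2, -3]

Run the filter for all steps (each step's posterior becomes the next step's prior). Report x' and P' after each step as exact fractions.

step 0: x' = [15288/15941, 23073/15941], P' = [1762/15941 1164/15941; 1164/15941 7500/15941]
step 1: x' = [49457659/54625459, 50177532/54625459], P' = [5979200/54625459 3844032/54625459; 3844032/54625459 24617372/54625459]

step 0: x̄ = F·x = [-6, -6]
step 0: P̄ = F·P·Fᵀ + Q = [22 12; 12 15]
step 0: y = z − H·x̄ = [9, -21]
step 0: S = H·P̄·Hᵀ + R = [83 24; 24 199]
step 0: K = P̄·Hᵀ·S⁻¹ = [-8/15941 -5286/15941; 5043/15941 -3492/15941]
step 0: x' = x̄ + K·y = [15288/15941, 23073/15941]
step 0: P' = (I − K·H)·P̄ = [1762/15941 1164/15941; 1164/15941 7500/15941]
step 1: x̄ = F·x = [-69219/15941, -4038/839]
step 1: P̄ = F·P·Fᵀ + Q = [131264/15941 2736/839; 2736/839 4957/839]
step 1: y = z − H·x̄ = [123610/15941, -255480/15941]
step 1: S = H·P̄·Hᵀ + R = [812659/15941 319728/15941; 319728/15941 1197317/15941]
step 1: K = P̄·Hᵀ·S⁻¹ = [-106576/54625459 -17937600/54625459; 16541013/54625459 -11532096/54625459]
step 1: x' = x̄ + K·y = [49457659/54625459, 50177532/54625459]
step 1: P' = (I − K·H)·P̄ = [5979200/54625459 3844032/54625459; 3844032/54625459 24617372/54625459]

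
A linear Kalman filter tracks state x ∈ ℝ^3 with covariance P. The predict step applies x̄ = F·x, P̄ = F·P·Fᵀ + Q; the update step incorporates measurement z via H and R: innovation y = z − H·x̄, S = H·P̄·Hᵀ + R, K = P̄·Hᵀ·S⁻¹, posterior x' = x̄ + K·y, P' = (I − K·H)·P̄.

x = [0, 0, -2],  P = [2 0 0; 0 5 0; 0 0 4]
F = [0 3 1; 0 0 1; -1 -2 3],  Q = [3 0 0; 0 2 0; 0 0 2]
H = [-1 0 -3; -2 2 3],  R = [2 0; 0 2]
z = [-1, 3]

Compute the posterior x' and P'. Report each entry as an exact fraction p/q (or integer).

x̄ = F·x = [-2, -2, -6]
P̄ = F·P·Fᵀ + Q = [52 4 -18; 4 6 12; -18 12 60]
y = z − H·x̄ = [-21, 21]
S = H·P̄·Hᵀ + R = [486 -570; -570 1102]
K = P̄·Hᵀ·S⁻¹ = [-274/693 -1495/4389; -10/99 -10/627; -61/308 675/5852]
x' = x̄ + K·y = [-533/627, -134/627, 243/418]
P' = (I − K·H)·P̄ = [22346/13167 3404/1881 -442/1463; 3404/1881 4886/1881 -112/209; -442/1463 -112/209 681/2926]

x' = [-533/627, -134/627, 243/418]
P' = [22346/13167 3404/1881 -442/1463; 3404/1881 4886/1881 -112/209; -442/1463 -112/209 681/2926]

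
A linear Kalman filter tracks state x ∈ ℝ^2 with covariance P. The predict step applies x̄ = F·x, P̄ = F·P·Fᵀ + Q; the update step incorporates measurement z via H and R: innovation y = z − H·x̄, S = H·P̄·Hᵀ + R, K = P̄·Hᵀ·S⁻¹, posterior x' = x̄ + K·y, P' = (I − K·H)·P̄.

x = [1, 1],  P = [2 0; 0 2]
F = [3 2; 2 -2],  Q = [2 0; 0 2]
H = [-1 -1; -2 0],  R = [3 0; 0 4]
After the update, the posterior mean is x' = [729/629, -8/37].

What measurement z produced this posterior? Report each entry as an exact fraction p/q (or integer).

z = [-1, -2]

x̄ = F·x = [5, 0]
P̄ = F·P·Fᵀ + Q = [28 4; 4 18]
S = H·P̄·Hᵀ + R = [57 64; 64 116]
K = P̄·Hᵀ·S⁻¹ = [-32/629 -286/629; -30/37 14/37]
x' − x̄ = [-2416/629, -8/37] = K·y
y = (KᵀK)⁻¹·Kᵀ·(x' − x̄) = [4, 8]
z = y + H·x̄ = [4, 8] + [-5, -10] = [-1, -2]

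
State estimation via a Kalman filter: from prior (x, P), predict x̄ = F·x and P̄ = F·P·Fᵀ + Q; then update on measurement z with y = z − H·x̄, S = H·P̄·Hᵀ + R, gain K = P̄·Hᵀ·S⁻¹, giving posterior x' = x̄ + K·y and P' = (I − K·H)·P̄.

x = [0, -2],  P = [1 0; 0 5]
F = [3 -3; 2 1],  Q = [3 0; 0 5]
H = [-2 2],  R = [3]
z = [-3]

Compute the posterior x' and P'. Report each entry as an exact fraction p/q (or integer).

x̄ = F·x = [6, -2]
P̄ = F·P·Fᵀ + Q = [57 -9; -9 14]
y = z − H·x̄ = [13]
S = H·P̄·Hᵀ + R = [359]
K = P̄·Hᵀ·S⁻¹ = [-132/359; 46/359]
x' = x̄ + K·y = [438/359, -120/359]
P' = (I − K·H)·P̄ = [3039/359 2841/359; 2841/359 2910/359]

x' = [438/359, -120/359]
P' = [3039/359 2841/359; 2841/359 2910/359]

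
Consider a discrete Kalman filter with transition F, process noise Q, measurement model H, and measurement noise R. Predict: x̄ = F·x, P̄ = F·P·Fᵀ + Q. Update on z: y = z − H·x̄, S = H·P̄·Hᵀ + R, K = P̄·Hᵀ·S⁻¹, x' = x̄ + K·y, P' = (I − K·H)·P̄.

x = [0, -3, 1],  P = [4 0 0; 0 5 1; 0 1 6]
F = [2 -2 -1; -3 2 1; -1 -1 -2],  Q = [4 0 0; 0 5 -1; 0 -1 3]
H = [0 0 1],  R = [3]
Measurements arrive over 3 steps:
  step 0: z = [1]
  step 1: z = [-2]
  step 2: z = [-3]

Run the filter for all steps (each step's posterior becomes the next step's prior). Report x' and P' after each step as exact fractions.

step 0: x̄ = F·x = [5, -5, 1]
step 0: P̄ = F·P·Fᵀ + Q = [50 -54 19; -54 71 -16; 19 -16 40]
step 0: y = z − H·x̄ = [0]
step 0: S = H·P̄·Hᵀ + R = [43]
step 0: K = P̄·Hᵀ·S⁻¹ = [19/43; -16/43; 40/43]
step 0: x' = x̄ + K·y = [5, -5, 1]
step 0: P' = (I − K·H)·P̄ = [1789/43 -2018/43 57/43; -2018/43 2797/43 -48/43; 57/43 -48/43 120/43]
step 1: x̄ = F·x = [19, -24, -2]
step 1: P̄ = F·P·Fᵀ + Q = [34360/43 -41745/43 1845/43; -41745/43 51306/43 -2003/43; 1845/43 -2003/43 1195/43]
step 1: y = z − H·x̄ = [0]
step 1: S = H·P̄·Hᵀ + R = [1324/43]
step 1: K = P̄·Hᵀ·S⁻¹ = [1845/1324; -2003/1324; 1195/1324]
step 1: x' = x̄ + K·y = [19, -24, -2]
step 1: P' = (I − K·H)·P̄ = [978805/1324 -1199415/1324 5535/1324; -1199415/1324 1486445/1324 -6009/1324; 5535/1324 -6009/1324 3585/1324]
step 2: x̄ = F·x = [88, -107, 9]
step 2: P̄ = F·P·Fᵀ + Q = [19419025/1324 -11882317/662 243950/331; -11882317/662 7275241/331 -296666/331; 243950/331 -296666/331 20709/331]
step 2: y = z − H·x̄ = [-12]
step 2: S = H·P̄·Hᵀ + R = [21702/331]
step 2: K = P̄·Hᵀ·S⁻¹ = [121975/10851; -148333/10851; 6903/7234]
step 2: x' = x̄ + K·y = [-169604/3617, 206313/3617, -8865/3617]
step 2: P' = (I − K·H)·P̄ = [277017025/43404 -170886257/21702 121975/3617; -170886257/21702 105553723/10851 -148333/3617; 121975/3617 -148333/3617 20709/7234]

step 0: x' = [5, -5, 1], P' = [1789/43 -2018/43 57/43; -2018/43 2797/43 -48/43; 57/43 -48/43 120/43]
step 1: x' = [19, -24, -2], P' = [978805/1324 -1199415/1324 5535/1324; -1199415/1324 1486445/1324 -6009/1324; 5535/1324 -6009/1324 3585/1324]
step 2: x' = [-169604/3617, 206313/3617, -8865/3617], P' = [277017025/43404 -170886257/21702 121975/3617; -170886257/21702 105553723/10851 -148333/3617; 121975/3617 -148333/3617 20709/7234]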